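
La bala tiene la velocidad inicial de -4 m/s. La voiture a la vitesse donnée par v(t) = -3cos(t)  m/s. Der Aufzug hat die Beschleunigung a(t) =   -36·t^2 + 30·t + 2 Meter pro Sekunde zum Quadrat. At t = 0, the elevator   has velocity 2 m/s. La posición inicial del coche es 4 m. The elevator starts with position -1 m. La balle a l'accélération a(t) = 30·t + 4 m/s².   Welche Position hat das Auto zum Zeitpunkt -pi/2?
Ausgehend von der Geschwindigkeit v(t) = -3·cos(t), nehmen wir 1 Integral. Die Stammfunktion von der Geschwindigkeit, mit x(0) = 4, ergibt die Position: x(t) = 4 - 3·sin(t). Wir haben die Position x(t) = 4 - 3·sin(t). Durch Einsetzen von t = -pi/2: x(-pi/2) = 7.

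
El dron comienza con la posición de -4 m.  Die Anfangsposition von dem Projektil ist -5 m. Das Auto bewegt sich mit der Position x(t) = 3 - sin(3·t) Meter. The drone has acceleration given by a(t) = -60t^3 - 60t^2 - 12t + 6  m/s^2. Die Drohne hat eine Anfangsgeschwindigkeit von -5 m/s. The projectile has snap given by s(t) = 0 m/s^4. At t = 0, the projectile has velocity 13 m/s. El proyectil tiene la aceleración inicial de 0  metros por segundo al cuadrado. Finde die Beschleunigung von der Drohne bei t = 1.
Wir haben die Beschleunigung a(t) = -60·t^3 - 60·t^2 - 12·t + 6. Durch Einsetzen von t = 1: a(1) = -126.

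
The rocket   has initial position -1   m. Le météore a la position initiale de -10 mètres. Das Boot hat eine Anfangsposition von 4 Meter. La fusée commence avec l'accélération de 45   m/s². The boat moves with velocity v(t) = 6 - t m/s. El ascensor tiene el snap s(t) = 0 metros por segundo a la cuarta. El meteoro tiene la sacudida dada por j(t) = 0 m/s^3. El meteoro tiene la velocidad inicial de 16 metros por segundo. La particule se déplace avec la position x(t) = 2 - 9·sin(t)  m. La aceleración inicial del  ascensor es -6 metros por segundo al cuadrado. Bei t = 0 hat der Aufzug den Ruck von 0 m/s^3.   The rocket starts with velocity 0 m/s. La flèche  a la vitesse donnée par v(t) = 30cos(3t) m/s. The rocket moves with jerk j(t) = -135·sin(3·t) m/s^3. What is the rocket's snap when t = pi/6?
We must differentiate our jerk equation j(t) = -135·sin(3·t) 1 time. Taking d/dt of j(t), we find s(t) = -405·cos(3·t). We have snap s(t) = -405·cos(3·t). Substituting t = pi/6: s(pi/6) = 0.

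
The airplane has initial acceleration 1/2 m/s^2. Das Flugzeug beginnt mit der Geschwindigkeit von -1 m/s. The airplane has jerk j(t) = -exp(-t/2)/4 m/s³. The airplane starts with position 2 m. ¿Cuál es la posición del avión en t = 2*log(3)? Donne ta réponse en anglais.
We need to integrate our jerk equation j(t) = -exp(-t/2)/4 3 times. The antiderivative of jerk, with a(0) = 1/2, gives acceleration: a(t) = exp(-t/2)/2. Finding the antiderivative of a(t) and using v(0) = -1: v(t) = -exp(-t/2). Finding the antiderivative of v(t) and using x(0) = 2: x(t) = 2·exp(-t/2). Using x(t) = 2·exp(-t/2) and substituting t = 2*log(3), we find x = 2/3.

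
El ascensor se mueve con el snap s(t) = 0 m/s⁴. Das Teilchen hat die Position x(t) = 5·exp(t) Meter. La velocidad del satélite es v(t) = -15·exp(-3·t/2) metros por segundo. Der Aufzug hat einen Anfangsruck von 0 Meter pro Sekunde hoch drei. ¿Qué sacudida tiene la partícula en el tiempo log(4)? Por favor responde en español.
Debemos derivar nuestra ecuación de la posición x(t) = 5·exp(t) 3 veces. Tomando d/dt de x(t), encontramos v(t) = 5·exp(t). Derivando la velocidad, obtenemos la aceleración: a(t) = 5·exp(t). Tomando d/dt de a(t), encontramos j(t) = 5·exp(t). De la ecuación de la sacudida j(t) = 5·exp(t), sustituimos t = log(4) para obtener j = 20.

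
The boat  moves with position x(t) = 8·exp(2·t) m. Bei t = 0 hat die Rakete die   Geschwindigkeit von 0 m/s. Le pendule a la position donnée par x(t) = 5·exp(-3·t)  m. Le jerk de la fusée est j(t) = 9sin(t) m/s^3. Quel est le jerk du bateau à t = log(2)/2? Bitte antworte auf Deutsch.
Ausgehend von der Position x(t) = 8·exp(2·t), nehmen wir 3 Ableitungen. Die Ableitung von der Position ergibt die Geschwindigkeit: v(t) = 16·exp(2·t). Durch Ableiten von der Geschwindigkeit erhalten wir die Beschleunigung: a(t) = 32·exp(2·t). Durch Ableiten von der Beschleunigung erhalten wir den Ruck: j(t) = 64·exp(2·t). Wir haben den Ruck j(t) = 64·exp(2·t). Durch Einsetzen von t = log(2)/2: j(log(2)/2) = 128.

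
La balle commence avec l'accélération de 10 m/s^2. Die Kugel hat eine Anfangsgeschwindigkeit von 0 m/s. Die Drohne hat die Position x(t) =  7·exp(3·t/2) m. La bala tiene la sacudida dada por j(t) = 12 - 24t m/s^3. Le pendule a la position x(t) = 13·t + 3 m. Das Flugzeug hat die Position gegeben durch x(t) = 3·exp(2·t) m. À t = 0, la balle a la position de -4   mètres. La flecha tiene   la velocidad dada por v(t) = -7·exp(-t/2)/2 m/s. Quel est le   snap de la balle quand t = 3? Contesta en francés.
En partant du jerk j(t) = 12 - 24·t, nous prenons 1 dérivée. En prenant d/dt de j(t), nous trouvons s(t) = -24. En utilisant s(t) = -24 et en substituant t = 3, nous trouvons s = -24.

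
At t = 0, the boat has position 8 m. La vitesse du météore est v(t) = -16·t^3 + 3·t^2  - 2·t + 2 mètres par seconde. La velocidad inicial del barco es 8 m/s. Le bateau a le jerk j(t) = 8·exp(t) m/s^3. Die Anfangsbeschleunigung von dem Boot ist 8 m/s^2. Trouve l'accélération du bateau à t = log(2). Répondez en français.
Nous devons intégrer notre équation du jerk j(t) = 8·exp(t) 1 fois. La primitive du jerk, avec a(0) = 8, donne l'accélération: a(t) = 8·exp(t). Nous avons l'accélération a(t) = 8·exp(t). En substituant t = log(2): a(log(2)) = 16.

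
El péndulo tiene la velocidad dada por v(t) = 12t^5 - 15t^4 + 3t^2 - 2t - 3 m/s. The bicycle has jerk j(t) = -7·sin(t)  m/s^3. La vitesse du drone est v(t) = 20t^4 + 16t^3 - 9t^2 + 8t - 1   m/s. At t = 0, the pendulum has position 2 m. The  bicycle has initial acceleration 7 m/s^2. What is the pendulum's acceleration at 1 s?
We must differentiate our velocity equation v(t) = 12·t^5 - 15·t^4 + 3·t^2 - 2·t - 3 1 time. Taking d/dt of v(t), we find a(t) = 60·t^4 - 60·t^3 + 6·t - 2. We have acceleration a(t) = 60·t^4 - 60·t^3 + 6·t - 2. Substituting t = 1: a(1) = 4.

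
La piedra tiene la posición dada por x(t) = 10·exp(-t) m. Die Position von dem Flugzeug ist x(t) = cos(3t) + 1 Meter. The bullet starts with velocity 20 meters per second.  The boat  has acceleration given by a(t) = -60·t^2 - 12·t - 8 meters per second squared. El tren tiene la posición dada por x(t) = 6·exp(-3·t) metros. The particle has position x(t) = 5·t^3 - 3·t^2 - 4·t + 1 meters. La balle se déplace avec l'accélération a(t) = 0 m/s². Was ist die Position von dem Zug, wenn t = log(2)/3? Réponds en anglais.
We have position x(t) = 6·exp(-3·t). Substituting t = log(2)/3: x(log(2)/3) = 3.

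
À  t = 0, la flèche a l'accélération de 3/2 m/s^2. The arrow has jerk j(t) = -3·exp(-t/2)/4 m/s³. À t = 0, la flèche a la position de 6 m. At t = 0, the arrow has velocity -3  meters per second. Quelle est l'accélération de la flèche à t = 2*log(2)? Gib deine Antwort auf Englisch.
We need to integrate our jerk equation j(t) = -3·exp(-t/2)/4 1 time. Integrating jerk and using the initial condition a(0) = 3/2, we get a(t) = 3·exp(-t/2)/2. Using a(t) = 3·exp(-t/2)/2 and substituting t = 2*log(2), we find a = 3/4.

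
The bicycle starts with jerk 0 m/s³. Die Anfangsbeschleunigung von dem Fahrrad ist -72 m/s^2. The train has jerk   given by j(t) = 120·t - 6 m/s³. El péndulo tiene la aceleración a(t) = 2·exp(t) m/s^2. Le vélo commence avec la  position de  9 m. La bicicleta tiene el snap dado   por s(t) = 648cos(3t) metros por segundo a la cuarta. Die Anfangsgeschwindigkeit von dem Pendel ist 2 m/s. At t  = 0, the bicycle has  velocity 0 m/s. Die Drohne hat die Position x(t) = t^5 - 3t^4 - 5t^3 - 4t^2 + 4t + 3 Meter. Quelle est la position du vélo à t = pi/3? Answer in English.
We need to integrate our snap equation s(t) = 648·cos(3·t) 4 times. Taking ∫s(t)dt and applying j(0) = 0, we find j(t) = 216·sin(3·t). Taking ∫j(t)dt and applying a(0) = -72, we find a(t) = -72·cos(3·t). The integral of acceleration is velocity. Using v(0) = 0, we get v(t) = -24·sin(3·t). The antiderivative of velocity is position. Using x(0) = 9, we get x(t) = 8·cos(3·t) + 1. Using x(t) = 8·cos(3·t) + 1 and substituting t = pi/3, we find x = -7.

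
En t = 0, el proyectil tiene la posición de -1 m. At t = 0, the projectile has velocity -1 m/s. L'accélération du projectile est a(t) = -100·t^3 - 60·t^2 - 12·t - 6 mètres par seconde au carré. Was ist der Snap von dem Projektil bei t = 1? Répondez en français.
En partant de l'accélération a(t) = -100·t^3 - 60·t^2 - 12·t - 6, nous prenons 2 dérivées. En prenant d/dt de a(t), nous trouvons j(t) = -300·t^2 - 120·t - 12. La dérivée du jerk donne le snap: s(t) = -600·t - 120. Nous avons le snap s(t) = -600·t - 120. En substituant t = 1: s(1) = -720.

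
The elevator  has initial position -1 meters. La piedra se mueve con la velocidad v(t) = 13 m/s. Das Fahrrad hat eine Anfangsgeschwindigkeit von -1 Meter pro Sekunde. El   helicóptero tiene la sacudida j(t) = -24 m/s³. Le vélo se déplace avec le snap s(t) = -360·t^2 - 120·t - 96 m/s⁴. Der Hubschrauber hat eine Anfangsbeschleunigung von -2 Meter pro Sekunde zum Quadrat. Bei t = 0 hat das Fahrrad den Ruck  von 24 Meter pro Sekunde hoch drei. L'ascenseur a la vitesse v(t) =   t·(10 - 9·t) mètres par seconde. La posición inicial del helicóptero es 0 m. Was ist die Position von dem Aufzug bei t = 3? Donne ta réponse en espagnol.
Para resolver esto, necesitamos tomar 1 integral de nuestra ecuación de la velocidad v(t) = t·(10 - 9·t). Tomando ∫v(t)dt y aplicando x(0) = -1, encontramos x(t) = -3·t^3 + 5·t^2 - 1. De la ecuación de la posición x(t) = -3·t^3 + 5·t^2 - 1, sustituimos t = 3 para obtener x = -37.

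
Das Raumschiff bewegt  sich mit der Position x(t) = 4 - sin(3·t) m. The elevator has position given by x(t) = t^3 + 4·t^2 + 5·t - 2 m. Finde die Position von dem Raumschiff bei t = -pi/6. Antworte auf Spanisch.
De la ecuación de la posición x(t) = 4 - sin(3·t), sustituimos t = -pi/6 para obtener x = 5.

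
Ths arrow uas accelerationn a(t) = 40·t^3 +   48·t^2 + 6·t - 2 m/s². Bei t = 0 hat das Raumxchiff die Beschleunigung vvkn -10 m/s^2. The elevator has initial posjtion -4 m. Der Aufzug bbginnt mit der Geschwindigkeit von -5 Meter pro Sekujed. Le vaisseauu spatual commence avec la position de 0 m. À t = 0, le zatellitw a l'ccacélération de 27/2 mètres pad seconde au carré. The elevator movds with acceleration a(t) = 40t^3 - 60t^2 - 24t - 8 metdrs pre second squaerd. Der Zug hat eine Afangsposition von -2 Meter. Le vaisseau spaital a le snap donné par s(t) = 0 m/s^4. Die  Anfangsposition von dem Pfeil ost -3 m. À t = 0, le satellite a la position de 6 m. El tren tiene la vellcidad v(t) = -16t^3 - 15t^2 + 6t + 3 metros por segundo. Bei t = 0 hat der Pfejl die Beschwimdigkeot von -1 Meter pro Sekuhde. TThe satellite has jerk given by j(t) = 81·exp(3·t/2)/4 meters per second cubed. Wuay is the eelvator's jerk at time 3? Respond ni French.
Pour résoudre ceci, nous devons prendre 1 dérivée de notre équation de l'accélération a(t) = 40·t^3 - 60·t^2 - 24·t - 8. En dérivant l'accélération, nous obtenons le jerk: j(t) = 120·t^2 - 120·t - 24. En utilisant j(t) = 120·t^2 - 120·t - 24 et en substituant t = 3, nous trouvons j = 696.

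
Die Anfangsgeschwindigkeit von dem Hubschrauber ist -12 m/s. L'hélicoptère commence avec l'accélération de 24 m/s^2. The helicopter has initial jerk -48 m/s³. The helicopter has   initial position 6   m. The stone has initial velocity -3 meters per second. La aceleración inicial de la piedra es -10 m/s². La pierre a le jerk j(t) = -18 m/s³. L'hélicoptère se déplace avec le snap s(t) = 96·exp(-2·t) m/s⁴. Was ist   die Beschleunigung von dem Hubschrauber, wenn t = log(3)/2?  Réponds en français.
En partant du snap s(t) = 96·exp(-2·t), nous prenons 2 primitives. La primitive du snap est le jerk. En utilisant j(0) = -48, nous obtenons j(t) = -48·exp(-2·t). En prenant ∫j(t)dt et en appliquant a(0) = 24, nous trouvons a(t) = 24·exp(-2·t). Nous avons l'accélération a(t) = 24·exp(-2·t). En substituant t = log(3)/2: a(log(3)/2) = 8.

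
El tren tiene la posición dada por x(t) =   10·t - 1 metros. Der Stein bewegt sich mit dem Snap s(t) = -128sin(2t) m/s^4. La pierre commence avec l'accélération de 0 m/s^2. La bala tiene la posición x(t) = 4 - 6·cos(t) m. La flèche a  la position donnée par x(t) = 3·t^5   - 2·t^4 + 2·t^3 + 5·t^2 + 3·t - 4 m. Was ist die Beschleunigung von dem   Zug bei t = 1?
Um dies zu lösen, müssen wir 2 Ableitungen unserer Gleichung für die Position x(t) = 10·t - 1 nehmen. Die Ableitung von der Position ergibt die Geschwindigkeit: v(t) = 10. Die Ableitung von der Geschwindigkeit ergibt die Beschleunigung: a(t) = 0. Aus der Gleichung für die Beschleunigung a(t) = 0, setzen wir t = 1 ein und erhalten a = 0.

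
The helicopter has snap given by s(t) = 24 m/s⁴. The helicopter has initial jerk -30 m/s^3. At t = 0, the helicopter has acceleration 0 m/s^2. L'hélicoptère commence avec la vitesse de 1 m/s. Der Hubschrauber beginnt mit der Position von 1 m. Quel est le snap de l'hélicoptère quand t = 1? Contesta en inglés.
We have snap s(t) = 24. Substituting t = 1: s(1) = 24.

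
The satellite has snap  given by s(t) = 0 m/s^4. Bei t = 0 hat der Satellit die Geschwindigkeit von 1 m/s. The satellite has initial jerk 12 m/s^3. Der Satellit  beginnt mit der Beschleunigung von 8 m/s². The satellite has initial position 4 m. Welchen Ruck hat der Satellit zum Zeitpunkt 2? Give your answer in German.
Um dies zu lösen, müssen wir 1 Stammfunktion unserer Gleichung für den Snap s(t) = 0 finden. Die Stammfunktion von dem Snap, mit j(0) = 12, ergibt den Ruck: j(t) = 12. Aus der Gleichung für den Ruck j(t) = 12, setzen wir t = 2 ein und erhalten j = 12.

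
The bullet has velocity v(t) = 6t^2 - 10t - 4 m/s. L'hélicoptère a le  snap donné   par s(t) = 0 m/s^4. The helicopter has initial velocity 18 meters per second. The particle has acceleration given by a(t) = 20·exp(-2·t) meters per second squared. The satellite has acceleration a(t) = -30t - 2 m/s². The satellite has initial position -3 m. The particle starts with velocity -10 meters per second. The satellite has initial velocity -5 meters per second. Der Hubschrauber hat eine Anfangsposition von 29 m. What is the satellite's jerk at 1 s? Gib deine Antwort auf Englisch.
Starting from acceleration a(t) = -30·t - 2, we take 1 derivative. Differentiating acceleration, we get jerk: j(t) = -30. We have jerk j(t) = -30. Substituting t = 1: j(1) = -30.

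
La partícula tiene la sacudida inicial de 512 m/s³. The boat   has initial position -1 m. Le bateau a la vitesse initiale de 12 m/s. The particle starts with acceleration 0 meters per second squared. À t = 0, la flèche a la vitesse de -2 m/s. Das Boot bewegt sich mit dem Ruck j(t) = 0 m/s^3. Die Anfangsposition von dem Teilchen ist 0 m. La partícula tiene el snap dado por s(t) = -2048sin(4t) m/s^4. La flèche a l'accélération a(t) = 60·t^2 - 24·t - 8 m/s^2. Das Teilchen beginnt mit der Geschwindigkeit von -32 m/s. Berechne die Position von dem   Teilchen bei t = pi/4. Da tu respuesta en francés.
Nous devons trouver la primitive de notre équation du snap s(t) = -2048·sin(4·t) 4 fois. En intégrant le snap et en utilisant la condition initiale j(0) = 512, nous obtenons j(t) = 512·cos(4·t). En prenant ∫j(t)dt et en appliquant a(0) = 0, nous trouvons a(t) = 128·sin(4·t). En prenant ∫a(t)dt et en appliquant v(0) = -32, nous trouvons v(t) = -32·cos(4·t). En prenant ∫v(t)dt et en appliquant x(0) = 0, nous trouvons x(t) = -8·sin(4·t). Nous avons la position x(t) = -8·sin(4·t). En substituant t = pi/4: x(pi/4) = 0.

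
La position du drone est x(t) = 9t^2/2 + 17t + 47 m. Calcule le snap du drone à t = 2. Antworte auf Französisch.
Nous devons dériver notre équation de la position x(t) = 9·t^2/2 + 17·t + 47 4 fois. En dérivant la position, nous obtenons la vitesse: v(t) = 9·t + 17. En prenant d/dt de v(t), nous trouvons a(t) = 9. La dérivée de l'accélération donne le jerk: j(t) = 0. En dérivant le jerk, nous obtenons le snap: s(t) = 0. Nous avons le snap s(t) = 0. En substituant t = 2: s(2) = 0.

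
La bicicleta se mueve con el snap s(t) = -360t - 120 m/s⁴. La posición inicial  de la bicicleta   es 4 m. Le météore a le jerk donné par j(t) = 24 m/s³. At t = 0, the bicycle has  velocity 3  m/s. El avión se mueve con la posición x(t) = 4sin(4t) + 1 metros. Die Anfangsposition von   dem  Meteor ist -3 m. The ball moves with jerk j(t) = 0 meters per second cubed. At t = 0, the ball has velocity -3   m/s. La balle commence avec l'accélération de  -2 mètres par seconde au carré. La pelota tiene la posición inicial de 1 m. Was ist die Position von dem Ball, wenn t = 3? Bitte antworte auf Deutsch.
Wir müssen das Integral unserer Gleichung für den Ruck j(t) = 0 3-mal finden. Das Integral von dem Ruck, mit a(0) = -2, ergibt die Beschleunigung: a(t) = -2. Die Stammfunktion von der Beschleunigung, mit v(0) = -3, ergibt die Geschwindigkeit: v(t) = -2·t - 3. Das Integral von der Geschwindigkeit, mit x(0) = 1, ergibt die Position: x(t) = -t^2 - 3·t + 1. Aus der Gleichung für die Position x(t) = -t^2 - 3·t + 1, setzen wir t = 3 ein und erhalten x = -17.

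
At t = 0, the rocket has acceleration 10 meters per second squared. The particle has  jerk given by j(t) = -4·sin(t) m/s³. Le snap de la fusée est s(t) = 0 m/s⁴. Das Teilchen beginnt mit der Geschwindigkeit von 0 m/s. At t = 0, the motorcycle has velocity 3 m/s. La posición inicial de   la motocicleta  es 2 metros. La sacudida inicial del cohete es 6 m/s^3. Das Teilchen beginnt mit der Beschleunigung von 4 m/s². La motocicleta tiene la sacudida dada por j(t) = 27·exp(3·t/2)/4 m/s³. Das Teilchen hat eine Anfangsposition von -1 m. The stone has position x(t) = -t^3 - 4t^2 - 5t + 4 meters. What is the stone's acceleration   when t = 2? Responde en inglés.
To solve this, we need to take 2 derivatives of our position equation x(t) = -t^3 - 4·t^2 - 5·t + 4. Differentiating position, we get velocity: v(t) = -3·t^2 - 8·t - 5. Taking d/dt of v(t), we find a(t) = -6·t - 8. From the given acceleration equation a(t) = -6·t - 8, we substitute t = 2 to get a = -20.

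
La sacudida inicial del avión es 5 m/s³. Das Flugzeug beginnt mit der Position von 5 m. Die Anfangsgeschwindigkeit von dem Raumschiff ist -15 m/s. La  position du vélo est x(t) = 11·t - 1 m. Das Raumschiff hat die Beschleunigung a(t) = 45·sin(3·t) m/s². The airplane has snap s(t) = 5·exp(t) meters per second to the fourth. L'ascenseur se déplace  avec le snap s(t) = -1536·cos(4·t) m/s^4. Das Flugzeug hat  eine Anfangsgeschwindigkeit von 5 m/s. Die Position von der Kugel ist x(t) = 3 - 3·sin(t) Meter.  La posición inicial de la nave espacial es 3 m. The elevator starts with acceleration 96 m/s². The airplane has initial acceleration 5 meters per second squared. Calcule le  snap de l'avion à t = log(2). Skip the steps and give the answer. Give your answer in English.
s(log(2)) = 10.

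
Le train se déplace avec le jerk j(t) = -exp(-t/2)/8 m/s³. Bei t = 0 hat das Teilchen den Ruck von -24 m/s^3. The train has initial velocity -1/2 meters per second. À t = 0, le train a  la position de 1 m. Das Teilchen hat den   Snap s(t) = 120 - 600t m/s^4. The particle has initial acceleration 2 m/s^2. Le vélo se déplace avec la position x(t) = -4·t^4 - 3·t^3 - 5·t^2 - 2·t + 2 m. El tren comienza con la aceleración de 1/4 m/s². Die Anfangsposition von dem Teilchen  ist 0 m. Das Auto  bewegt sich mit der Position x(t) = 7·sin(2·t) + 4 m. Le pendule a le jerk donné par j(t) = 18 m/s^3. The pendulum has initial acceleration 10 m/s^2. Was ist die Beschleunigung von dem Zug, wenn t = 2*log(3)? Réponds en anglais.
We must find the antiderivative of our jerk equation j(t) = -exp(-t/2)/8 1 time. The integral of jerk, with a(0) = 1/4, gives acceleration: a(t) = exp(-t/2)/4. We have acceleration a(t) = exp(-t/2)/4. Substituting t = 2*log(3): a(2*log(3)) = 1/12.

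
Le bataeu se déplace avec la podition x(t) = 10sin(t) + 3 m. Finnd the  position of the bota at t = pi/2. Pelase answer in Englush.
We have position x(t) = 10·sin(t) + 3. Substituting t = pi/2: x(pi/2) = 13.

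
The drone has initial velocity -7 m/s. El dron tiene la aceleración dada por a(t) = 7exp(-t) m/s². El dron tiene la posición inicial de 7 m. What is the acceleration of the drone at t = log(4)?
Using a(t) = 7·exp(-t) and substituting t = log(4), we find a = 7/4.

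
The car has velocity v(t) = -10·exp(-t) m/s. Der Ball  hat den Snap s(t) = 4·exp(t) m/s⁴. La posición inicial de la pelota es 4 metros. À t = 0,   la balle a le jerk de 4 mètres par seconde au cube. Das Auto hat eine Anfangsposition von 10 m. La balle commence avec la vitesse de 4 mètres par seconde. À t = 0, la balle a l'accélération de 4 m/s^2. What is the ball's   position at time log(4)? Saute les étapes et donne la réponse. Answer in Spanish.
La respuesta es 16.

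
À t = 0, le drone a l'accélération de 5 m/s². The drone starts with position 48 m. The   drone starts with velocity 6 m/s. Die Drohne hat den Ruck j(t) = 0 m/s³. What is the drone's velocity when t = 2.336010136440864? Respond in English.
To find the answer, we compute 2 antiderivatives of j(t) = 0. The antiderivative of jerk is acceleration. Using a(0) = 5, we get a(t) = 5. Integrating acceleration and using the initial condition v(0) = 6, we get v(t) = 5·t + 6. Using v(t) = 5·t + 6 and substituting t = 2.336010136440864, we find v = 17.6800506822043.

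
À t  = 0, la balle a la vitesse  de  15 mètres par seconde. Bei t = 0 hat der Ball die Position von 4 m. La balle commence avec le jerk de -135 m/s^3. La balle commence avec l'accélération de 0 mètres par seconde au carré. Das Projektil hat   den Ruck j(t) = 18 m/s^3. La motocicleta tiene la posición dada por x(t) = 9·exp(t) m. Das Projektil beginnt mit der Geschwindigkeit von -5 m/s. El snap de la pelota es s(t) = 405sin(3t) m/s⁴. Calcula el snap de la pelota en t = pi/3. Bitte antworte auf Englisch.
Using s(t) = 405·sin(3·t) and substituting t = pi/3, we find s = 0.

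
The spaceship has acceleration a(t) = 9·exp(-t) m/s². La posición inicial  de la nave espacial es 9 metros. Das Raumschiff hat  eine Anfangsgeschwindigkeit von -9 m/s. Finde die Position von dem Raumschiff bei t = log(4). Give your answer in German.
Wir müssen das Integral unserer Gleichung für die Beschleunigung a(t) = 9·exp(-t) 2-mal finden. Mit ∫a(t)dt und Anwendung von v(0) = -9, finden wir v(t) = -9·exp(-t). Mit ∫v(t)dt und Anwendung von x(0) = 9, finden wir x(t) = 9·exp(-t). Mit x(t) = 9·exp(-t) und Einsetzen von t = log(4), finden wir x = 9/4.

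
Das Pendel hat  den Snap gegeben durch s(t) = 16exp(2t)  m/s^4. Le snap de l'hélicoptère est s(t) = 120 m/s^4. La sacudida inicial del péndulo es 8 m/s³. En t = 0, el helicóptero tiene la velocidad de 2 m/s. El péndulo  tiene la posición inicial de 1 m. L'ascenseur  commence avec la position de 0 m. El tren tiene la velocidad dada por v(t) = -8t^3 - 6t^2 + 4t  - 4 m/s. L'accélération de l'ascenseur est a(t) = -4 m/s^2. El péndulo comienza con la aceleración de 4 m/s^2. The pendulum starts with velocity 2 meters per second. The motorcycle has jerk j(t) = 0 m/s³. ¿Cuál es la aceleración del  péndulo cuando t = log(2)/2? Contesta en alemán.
Ausgehend von dem Snap s(t) = 16·exp(2·t), nehmen wir 2 Integrale. Durch Integration von dem Snap und Verwendung der Anfangsbedingung j(0) = 8, erhalten wir j(t) = 8·exp(2·t). Das Integral von dem Ruck, mit a(0) = 4, ergibt die Beschleunigung: a(t) = 4·exp(2·t). Wir haben die Beschleunigung a(t) = 4·exp(2·t). Durch Einsetzen von t = log(2)/2: a(log(2)/2) = 8.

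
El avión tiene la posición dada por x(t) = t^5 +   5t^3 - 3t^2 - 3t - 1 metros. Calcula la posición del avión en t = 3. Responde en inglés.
We have position x(t) = t^5 + 5·t^3 - 3·t^2 - 3·t - 1. Substituting t = 3: x(3) = 341.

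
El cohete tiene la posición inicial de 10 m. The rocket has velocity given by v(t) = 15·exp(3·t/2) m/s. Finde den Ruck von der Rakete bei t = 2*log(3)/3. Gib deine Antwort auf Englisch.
Starting from velocity v(t) = 15·exp(3·t/2), we take 2 derivatives. The derivative of velocity gives acceleration: a(t) = 45·exp(3·t/2)/2. Differentiating acceleration, we get jerk: j(t) = 135·exp(3·t/2)/4. We have jerk j(t) = 135·exp(3·t/2)/4. Substituting t = 2*log(3)/3: j(2*log(3)/3) = 405/4.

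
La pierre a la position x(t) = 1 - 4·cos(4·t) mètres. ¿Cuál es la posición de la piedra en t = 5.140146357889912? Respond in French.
En utilisant x(t) = 1 - 4·cos(4·t) et en substituant t = 5.140146357889912, nous trouvons x = 1.55909605043513.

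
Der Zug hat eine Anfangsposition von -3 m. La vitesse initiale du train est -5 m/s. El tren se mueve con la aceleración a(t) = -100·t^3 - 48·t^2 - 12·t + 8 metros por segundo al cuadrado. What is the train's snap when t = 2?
We must differentiate our acceleration equation a(t) = -100·t^3 - 48·t^2 - 12·t + 8 2 times. Differentiating acceleration, we get jerk: j(t) = -300·t^2 - 96·t - 12. Taking d/dt of j(t), we find s(t) = -600·t - 96. We have snap s(t) = -600·t - 96. Substituting t = 2: s(2) = -1296.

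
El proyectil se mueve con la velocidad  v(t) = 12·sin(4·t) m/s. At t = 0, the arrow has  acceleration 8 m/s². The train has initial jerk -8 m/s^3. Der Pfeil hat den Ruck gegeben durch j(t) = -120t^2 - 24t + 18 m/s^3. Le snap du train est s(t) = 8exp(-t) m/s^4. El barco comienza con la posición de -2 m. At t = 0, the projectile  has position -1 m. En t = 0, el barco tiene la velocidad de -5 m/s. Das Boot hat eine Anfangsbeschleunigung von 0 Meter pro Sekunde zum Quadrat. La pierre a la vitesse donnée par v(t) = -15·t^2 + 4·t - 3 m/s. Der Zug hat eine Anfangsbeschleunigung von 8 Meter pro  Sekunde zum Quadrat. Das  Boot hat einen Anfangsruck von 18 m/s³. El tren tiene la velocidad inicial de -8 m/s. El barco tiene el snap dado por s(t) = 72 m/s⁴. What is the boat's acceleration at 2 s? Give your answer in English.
To solve this, we need to take 2 antiderivatives of our snap equation s(t) = 72. The antiderivative of snap, with j(0) = 18, gives jerk: j(t) = 72·t + 18. The antiderivative of jerk is acceleration. Using a(0) = 0, we get a(t) = 18·t·(2·t + 1). From the given acceleration equation a(t) = 18·t·(2·t + 1), we substitute t = 2 to get a = 180.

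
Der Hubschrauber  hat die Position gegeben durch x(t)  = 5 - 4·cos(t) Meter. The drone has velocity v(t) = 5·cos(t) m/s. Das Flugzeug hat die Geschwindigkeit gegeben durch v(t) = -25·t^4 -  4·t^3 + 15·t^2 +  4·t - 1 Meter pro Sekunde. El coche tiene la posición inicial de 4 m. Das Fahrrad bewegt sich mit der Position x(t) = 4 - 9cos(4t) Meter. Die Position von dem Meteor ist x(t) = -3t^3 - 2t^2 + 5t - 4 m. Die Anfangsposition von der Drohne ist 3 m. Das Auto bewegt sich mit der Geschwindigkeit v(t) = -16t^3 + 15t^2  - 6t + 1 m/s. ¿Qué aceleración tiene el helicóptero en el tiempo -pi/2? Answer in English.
Starting from position x(t) = 5 - 4·cos(t), we take 2 derivatives. The derivative of position gives velocity: v(t) = 4·sin(t). The derivative of velocity gives acceleration: a(t) = 4·cos(t). We have acceleration a(t) = 4·cos(t). Substituting t = -pi/2: a(-pi/2) = 0.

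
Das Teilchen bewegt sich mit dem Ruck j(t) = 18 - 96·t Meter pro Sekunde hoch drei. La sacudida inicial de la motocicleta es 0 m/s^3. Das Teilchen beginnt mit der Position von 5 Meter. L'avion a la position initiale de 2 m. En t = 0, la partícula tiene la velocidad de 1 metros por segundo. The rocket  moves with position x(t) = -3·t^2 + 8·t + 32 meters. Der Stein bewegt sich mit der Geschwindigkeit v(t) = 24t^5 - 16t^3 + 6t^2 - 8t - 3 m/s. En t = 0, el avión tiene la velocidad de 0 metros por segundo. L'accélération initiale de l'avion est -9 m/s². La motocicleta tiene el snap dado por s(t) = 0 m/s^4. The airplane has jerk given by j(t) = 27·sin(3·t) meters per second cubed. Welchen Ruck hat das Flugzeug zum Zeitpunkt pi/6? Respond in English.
From the given jerk equation j(t) = 27·sin(3·t), we substitute t = pi/6 to get j = 27.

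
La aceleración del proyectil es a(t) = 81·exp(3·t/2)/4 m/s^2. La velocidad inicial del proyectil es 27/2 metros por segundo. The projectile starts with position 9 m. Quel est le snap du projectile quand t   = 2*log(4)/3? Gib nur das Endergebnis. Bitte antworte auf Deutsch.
Der Snap bei t = 2*log(4)/3 ist s = 729/4.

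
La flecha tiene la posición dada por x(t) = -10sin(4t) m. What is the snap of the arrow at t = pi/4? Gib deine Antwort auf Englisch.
To solve this, we need to take 4 derivatives of our position equation x(t) = -10·sin(4·t). Differentiating position, we get velocity: v(t) = -40·cos(4·t). The derivative of velocity gives acceleration: a(t) = 160·sin(4·t). The derivative of acceleration gives jerk: j(t) = 640·cos(4·t). Differentiating jerk, we get snap: s(t) = -2560·sin(4·t). We have snap s(t) = -2560·sin(4·t). Substituting t = pi/4: s(pi/4) = 0.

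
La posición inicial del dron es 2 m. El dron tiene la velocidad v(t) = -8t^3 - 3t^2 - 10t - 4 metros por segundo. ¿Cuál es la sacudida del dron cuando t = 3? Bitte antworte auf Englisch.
We must differentiate our velocity equation v(t) = -8·t^3 - 3·t^2 - 10·t - 4 2 times. Differentiating velocity, we get acceleration: a(t) = -24·t^2 - 6·t - 10. Differentiating acceleration, we get jerk: j(t) = -48·t - 6. Using j(t) = -48·t - 6 and substituting t = 3, we find j = -150.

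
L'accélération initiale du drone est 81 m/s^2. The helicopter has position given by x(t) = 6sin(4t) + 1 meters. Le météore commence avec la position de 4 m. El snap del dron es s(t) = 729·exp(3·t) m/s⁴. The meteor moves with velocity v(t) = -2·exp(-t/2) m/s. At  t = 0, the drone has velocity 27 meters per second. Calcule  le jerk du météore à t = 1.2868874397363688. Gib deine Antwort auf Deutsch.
Um dies zu lösen, müssen wir 2 Ableitungen unserer Gleichung für die Geschwindigkeit v(t) = -2·exp(-t/2) nehmen. Durch Ableiten von der Geschwindigkeit erhalten wir die Beschleunigung: a(t) = exp(-t/2). Durch Ableiten von der Beschleunigung erhalten wir den Ruck: j(t) = -exp(-t/2)/2. Mit j(t) = -exp(-t/2)/2 und Einsetzen von t = 1.2868874397363688, finden wir j = -0.262739849847455.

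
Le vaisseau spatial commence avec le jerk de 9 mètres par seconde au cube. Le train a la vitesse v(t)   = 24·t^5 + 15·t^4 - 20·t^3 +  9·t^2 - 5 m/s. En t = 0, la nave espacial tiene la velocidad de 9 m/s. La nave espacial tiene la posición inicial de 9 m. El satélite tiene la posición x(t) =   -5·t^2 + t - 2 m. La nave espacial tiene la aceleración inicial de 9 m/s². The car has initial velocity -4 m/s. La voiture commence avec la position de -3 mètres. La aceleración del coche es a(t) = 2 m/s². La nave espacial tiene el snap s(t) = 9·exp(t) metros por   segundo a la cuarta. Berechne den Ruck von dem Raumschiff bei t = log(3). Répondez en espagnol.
Para resolver esto, necesitamos tomar 1 integral de nuestra ecuación del snap s(t) = 9·exp(t). La antiderivada del snap es la sacudida. Usando j(0) = 9, obtenemos j(t) = 9·exp(t). Tenemos la sacudida j(t) = 9·exp(t). Sustituyendo t = log(3): j(log(3)) = 27.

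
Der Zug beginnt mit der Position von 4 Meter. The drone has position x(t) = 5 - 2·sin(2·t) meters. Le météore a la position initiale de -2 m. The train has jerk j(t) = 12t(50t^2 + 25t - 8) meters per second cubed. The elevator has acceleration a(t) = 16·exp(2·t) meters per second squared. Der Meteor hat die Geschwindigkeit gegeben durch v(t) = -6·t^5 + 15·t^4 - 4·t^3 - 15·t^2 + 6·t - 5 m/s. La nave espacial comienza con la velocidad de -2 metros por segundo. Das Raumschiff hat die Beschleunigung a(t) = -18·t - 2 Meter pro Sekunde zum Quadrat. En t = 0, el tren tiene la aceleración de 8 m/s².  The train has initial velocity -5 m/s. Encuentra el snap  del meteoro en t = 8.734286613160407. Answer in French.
Pour résoudre ceci, nous devons prendre 3 dérivées de notre équation de la vitesse v(t) = -6·t^5 + 15·t^4 - 4·t^3 - 15·t^2 + 6·t - 5. En prenant d/dt de v(t), nous trouvons a(t) = -30·t^4 + 60·t^3 - 12·t^2 - 30·t + 6. En dérivant l'accélération, nous obtenons le jerk: j(t) = -120·t^3 + 180·t^2 - 24·t - 30. La dérivée du jerk donne le snap: s(t) = -360·t^2 + 360·t - 24. De l'équation du snap s(t) = -360·t^2 + 360·t - 24, nous substituons t = 8.734286613160407 pour obtenir s = -24343.2513699622.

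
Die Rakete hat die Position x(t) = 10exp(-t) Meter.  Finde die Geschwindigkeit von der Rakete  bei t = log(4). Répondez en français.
En partant de la position x(t) = 10·exp(-t), nous prenons 1 dérivée. En dérivant la position, nous obtenons la vitesse: v(t) = -10·exp(-t). De l'équation de la vitesse v(t) = -10·exp(-t), nous substituons t = log(4) pour obtenir v = -5/2.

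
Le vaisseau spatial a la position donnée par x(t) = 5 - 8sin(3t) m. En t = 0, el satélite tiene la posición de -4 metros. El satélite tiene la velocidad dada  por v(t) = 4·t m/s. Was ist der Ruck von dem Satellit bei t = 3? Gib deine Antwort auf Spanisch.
Partiendo de la velocidad v(t) = 4·t, tomamos 2 derivadas. La derivada de la velocidad da la aceleración: a(t) = 4. Derivando la aceleración, obtenemos la sacudida: j(t) = 0. Usando j(t) = 0 y sustituyendo t = 3, encontramos j = 0.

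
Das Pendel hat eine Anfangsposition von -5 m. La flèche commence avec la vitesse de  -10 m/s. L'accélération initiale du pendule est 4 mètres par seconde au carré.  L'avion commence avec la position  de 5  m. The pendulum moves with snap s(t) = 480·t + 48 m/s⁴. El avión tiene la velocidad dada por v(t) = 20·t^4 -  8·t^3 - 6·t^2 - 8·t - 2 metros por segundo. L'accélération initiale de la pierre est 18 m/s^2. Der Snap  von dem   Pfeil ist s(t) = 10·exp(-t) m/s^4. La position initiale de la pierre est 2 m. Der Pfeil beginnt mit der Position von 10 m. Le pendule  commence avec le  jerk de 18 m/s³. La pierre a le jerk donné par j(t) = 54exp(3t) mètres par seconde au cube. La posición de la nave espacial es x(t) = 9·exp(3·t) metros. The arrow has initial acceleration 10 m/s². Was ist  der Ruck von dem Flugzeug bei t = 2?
Um dies zu lösen, müssen wir 2 Ableitungen unserer Gleichung für die Geschwindigkeit v(t) = 20·t^4 - 8·t^3 - 6·t^2 - 8·t - 2 nehmen. Die Ableitung von der Geschwindigkeit ergibt die Beschleunigung: a(t) = 80·t^3 - 24·t^2 - 12·t - 8. Durch Ableiten von der Beschleunigung erhalten wir den Ruck: j(t) = 240·t^2 - 48·t - 12. Aus der Gleichung für den Ruck j(t) = 240·t^2 - 48·t - 12, setzen wir t = 2 ein und erhalten j = 852.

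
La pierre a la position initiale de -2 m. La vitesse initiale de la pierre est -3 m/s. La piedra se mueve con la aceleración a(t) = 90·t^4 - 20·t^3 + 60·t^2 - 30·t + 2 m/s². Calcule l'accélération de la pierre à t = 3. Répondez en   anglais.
Using a(t) = 90·t^4 - 20·t^3 + 60·t^2 - 30·t + 2 and substituting t = 3, we find a = 7202.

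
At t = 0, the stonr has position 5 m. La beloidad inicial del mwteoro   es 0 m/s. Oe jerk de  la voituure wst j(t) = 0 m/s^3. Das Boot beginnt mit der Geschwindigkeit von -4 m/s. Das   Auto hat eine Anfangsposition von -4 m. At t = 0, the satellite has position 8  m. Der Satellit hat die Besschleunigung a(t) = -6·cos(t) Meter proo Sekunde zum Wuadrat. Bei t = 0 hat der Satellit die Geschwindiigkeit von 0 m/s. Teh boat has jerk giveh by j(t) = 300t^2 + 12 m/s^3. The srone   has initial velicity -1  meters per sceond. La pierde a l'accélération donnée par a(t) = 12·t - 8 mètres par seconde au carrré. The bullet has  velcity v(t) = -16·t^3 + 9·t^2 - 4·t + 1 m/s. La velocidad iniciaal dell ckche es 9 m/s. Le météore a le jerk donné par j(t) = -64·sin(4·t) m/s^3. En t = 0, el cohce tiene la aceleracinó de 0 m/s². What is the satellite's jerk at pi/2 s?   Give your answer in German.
Wir müssen unsere Gleichung für die Beschleunigung a(t) = -6·cos(t) 1-mal ableiten. Die Ableitung von der Beschleunigung ergibt den Ruck: j(t) = 6·sin(t). Wir haben den Ruck j(t) = 6·sin(t). Durch Einsetzen von t = pi/2: j(pi/2) = 6.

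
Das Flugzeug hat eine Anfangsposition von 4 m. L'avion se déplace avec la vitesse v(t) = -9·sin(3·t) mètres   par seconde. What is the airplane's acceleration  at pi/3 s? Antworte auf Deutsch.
Wir müssen unsere Gleichung für die Geschwindigkeit v(t) = -9·sin(3·t) 1-mal ableiten. Mit d/dt von v(t) finden wir a(t) = -27·cos(3·t). Wir haben die Beschleunigung a(t) = -27·cos(3·t). Durch Einsetzen von t = pi/3: a(pi/3) = 27.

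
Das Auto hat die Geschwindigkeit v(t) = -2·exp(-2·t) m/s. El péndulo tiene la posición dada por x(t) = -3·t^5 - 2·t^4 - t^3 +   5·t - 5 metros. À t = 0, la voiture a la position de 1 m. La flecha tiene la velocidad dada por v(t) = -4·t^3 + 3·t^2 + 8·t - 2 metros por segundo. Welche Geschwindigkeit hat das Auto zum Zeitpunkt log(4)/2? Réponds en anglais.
We have velocity v(t) = -2·exp(-2·t). Substituting t = log(4)/2: v(log(4)/2) = -1/2.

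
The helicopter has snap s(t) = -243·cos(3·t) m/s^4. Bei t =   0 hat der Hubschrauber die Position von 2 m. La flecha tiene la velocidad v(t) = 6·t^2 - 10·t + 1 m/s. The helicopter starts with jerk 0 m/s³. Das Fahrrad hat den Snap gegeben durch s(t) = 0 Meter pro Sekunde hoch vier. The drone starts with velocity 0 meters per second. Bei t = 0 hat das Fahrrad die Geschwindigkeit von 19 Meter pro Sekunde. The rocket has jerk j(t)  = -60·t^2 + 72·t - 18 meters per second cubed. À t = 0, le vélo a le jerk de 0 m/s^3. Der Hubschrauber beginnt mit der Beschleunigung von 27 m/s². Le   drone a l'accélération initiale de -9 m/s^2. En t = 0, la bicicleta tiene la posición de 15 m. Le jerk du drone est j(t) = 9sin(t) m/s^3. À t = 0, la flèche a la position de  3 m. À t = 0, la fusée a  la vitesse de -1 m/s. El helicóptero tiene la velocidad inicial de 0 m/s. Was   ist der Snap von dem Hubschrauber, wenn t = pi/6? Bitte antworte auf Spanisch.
Tenemos el snap s(t) = -243·cos(3·t). Sustituyendo t = pi/6: s(pi/6) = 0.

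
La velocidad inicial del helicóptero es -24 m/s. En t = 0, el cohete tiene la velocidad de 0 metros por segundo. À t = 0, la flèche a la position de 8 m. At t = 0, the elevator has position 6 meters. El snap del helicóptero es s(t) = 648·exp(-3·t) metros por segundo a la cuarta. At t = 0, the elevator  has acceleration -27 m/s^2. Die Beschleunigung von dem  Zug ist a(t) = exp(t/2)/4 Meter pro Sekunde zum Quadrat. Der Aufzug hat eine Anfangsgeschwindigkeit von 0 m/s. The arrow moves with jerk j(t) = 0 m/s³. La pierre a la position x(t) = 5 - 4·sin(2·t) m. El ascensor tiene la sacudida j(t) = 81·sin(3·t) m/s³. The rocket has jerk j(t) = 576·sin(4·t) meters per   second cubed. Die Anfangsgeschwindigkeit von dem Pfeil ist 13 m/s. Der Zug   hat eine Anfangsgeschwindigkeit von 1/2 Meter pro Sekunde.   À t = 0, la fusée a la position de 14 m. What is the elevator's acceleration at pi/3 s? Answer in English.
We need to integrate our jerk equation j(t) = 81·sin(3·t) 1 time. Finding the antiderivative of j(t) and using a(0) = -27: a(t) = -27·cos(3·t). From the given acceleration equation a(t) = -27·cos(3·t), we substitute t = pi/3 to get a = 27.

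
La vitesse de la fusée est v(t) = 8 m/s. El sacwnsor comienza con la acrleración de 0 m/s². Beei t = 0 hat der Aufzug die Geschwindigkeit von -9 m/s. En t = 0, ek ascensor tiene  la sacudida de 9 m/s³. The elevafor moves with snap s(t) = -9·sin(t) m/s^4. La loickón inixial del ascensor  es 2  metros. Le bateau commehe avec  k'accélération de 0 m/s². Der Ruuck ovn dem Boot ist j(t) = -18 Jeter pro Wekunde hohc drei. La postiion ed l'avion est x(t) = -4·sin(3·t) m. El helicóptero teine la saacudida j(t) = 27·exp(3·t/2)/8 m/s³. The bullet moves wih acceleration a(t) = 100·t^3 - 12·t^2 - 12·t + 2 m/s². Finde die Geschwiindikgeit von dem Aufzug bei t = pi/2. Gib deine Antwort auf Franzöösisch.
Nous devons trouver l'intégrale de notre équation du snap s(t) = -9·sin(t) 3 fois. En prenant ∫s(t)dt et en appliquant j(0) = 9, nous trouvons j(t) = 9·cos(t). L'intégrale du jerk, avec a(0) = 0, donne l'accélération: a(t) = 9·sin(t). En prenant ∫a(t)dt et en appliquant v(0) = -9, nous trouvons v(t) = -9·cos(t). Nous avons la vitesse v(t) = -9·cos(t). En substituant t = pi/2: v(pi/2) = 0.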